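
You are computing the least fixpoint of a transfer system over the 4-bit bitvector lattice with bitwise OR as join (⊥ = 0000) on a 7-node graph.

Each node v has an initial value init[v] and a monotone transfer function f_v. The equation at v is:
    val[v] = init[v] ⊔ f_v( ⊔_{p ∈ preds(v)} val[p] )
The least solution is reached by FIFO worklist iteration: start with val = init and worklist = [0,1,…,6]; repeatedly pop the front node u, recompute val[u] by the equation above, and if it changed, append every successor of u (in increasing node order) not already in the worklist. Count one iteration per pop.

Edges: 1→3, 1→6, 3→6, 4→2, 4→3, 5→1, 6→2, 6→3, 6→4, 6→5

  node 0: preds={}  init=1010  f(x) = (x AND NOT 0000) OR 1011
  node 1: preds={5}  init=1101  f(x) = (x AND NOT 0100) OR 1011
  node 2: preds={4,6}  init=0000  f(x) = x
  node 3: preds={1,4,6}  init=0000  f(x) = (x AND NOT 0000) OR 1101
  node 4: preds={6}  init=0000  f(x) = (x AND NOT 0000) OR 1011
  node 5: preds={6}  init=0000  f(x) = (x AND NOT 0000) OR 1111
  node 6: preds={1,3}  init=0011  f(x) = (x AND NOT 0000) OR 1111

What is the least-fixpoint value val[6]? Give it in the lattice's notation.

1111

Trace (14 dequeues):
  [1] u=0 | in 0000 | out 1011 | prev 1010 | push {}
  [2] u=1 | in 0000 | out 1111 | prev 1101 | push {}
  [3] u=2 | in 0011 | out 0011 | prev 0000 | push {}
  [4] u=3 | in 1111 | out 1111 | prev 0000 | push {}
  [5] u=4 | in 0011 | out 1011 | prev 0000 | push {2,3}
  [6] u=5 | in 0011 | out 1111 | prev 0000 | push {1}
  [7] u=6 | in 1111 | out 1111 | prev 0011 | push {4,5}
  [8] u=2 | in 1111 | out 1111 | prev 0011 | push {}
  [9] u=3 | in 1111 | out 1111 | ==
  [10] u=1 | in 1111 | out 1111 | ==
  [11] u=4 | in 1111 | out 1111 | prev 1011 | push {2,3}
  [12] u=5 | in 1111 | out 1111 | ==
  [13] u=2 | in 1111 | out 1111 | ==
  [14] u=3 | in 1111 | out 1111 | ==

Converged values:
  [0] 1011
  [1] 1111
  [2] 1111
  [3] 1111
  [4] 1111
  [5] 1111
  [6] 1111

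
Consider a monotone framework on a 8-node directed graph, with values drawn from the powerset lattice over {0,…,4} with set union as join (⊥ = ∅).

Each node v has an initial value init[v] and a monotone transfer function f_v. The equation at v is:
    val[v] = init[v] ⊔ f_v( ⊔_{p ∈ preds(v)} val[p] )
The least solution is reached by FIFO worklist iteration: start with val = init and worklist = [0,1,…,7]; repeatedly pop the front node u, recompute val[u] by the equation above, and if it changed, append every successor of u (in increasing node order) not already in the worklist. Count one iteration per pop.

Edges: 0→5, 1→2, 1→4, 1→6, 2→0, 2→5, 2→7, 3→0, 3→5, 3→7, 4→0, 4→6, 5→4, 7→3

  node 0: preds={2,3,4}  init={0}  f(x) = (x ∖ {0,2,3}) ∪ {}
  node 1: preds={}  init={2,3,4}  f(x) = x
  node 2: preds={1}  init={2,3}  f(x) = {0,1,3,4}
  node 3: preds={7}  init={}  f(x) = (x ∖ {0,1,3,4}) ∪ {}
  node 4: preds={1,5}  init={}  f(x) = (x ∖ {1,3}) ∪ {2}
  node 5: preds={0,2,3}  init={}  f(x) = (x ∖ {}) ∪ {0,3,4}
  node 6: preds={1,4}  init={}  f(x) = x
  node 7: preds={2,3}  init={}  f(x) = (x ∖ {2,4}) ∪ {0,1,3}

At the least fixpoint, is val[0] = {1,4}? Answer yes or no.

Trace (14 dequeues):
  [1] u=0 | in {2,3} | out {0} | ==
  [2] u=1 | in {} | out {2,3,4} | ==
  [3] u=2 | in {2,3,4} | out {0,1,2,3,4} | prev {2,3} | push {0}
  [4] u=3 | in {} | out {} | ==
  [5] u=4 | in {2,3,4} | out {2,4} | prev {} | push {}
  [6] u=5 | in {0,1,2,3,4} | out {0,1,2,3,4} | prev {} | push {4}
  [7] u=6 | in {2,3,4} | out {2,3,4} | prev {} | push {}
  [8] u=7 | in {0,1,2,3,4} | out {0,1,3} | prev {} | push {3}
  [9] u=0 | in {0,1,2,3,4} | out {0,1,4} | prev {0} | push {5}
  [10] u=4 | in {0,1,2,3,4} | out {0,2,4} | prev {2,4} | push {0,6}
  [11] u=3 | in {0,1,3} | out {} | ==
  [12] u=5 | in {0,1,2,3,4} | out {0,1,2,3,4} | ==
  [13] u=0 | in {0,1,2,3,4} | out {0,1,4} | ==
  [14] u=6 | in {0,2,3,4} | out {0,2,3,4} | prev {2,3,4} | push {}

Converged values:
  [0] {0,1,4}
  [1] {2,3,4}
  [2] {0,1,2,3,4}
  [3] {}
  [4] {0,2,4}
  [5] {0,1,2,3,4}
  [6] {0,2,3,4}
  [7] {0,1,3}

no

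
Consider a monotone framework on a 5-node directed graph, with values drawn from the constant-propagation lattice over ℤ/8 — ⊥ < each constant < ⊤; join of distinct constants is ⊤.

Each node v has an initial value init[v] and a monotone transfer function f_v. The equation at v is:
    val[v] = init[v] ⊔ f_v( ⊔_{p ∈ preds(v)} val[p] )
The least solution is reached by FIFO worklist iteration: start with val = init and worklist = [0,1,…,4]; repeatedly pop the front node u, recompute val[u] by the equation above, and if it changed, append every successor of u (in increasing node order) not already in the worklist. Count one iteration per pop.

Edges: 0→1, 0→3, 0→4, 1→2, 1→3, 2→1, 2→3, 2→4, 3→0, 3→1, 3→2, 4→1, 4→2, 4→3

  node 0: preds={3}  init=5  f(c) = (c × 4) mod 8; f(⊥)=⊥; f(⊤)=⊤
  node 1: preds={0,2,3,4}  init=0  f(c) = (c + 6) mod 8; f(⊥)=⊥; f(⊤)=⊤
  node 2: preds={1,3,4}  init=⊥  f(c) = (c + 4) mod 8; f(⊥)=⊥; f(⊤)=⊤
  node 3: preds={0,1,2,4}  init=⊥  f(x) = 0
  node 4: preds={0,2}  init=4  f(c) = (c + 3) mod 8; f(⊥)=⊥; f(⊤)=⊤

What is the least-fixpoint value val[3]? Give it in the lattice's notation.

0

Trace (11 dequeues):
  [1] u=0 | in ⊥ | out 5 | ==
  [2] u=1 | in ⊤ | out ⊤ | prev 0 | push {}
  [3] u=2 | in ⊤ | out ⊤ | prev ⊥ | push {1}
  [4] u=3 | in ⊤ | out 0 | prev ⊥ | push {0,2}
  [5] u=4 | in ⊤ | out ⊤ | prev 4 | push {3}
  [6] u=1 | in ⊤ | out ⊤ | ==
  [7] u=0 | in 0 | out ⊤ | prev 5 | push {1,4}
  [8] u=2 | in ⊤ | out ⊤ | ==
  [9] u=3 | in ⊤ | out 0 | ==
  [10] u=1 | in ⊤ | out ⊤ | ==
  [11] u=4 | in ⊤ | out ⊤ | ==

Converged values:
  [0] ⊤
  [1] ⊤
  [2] ⊤
  [3] 0
  [4] ⊤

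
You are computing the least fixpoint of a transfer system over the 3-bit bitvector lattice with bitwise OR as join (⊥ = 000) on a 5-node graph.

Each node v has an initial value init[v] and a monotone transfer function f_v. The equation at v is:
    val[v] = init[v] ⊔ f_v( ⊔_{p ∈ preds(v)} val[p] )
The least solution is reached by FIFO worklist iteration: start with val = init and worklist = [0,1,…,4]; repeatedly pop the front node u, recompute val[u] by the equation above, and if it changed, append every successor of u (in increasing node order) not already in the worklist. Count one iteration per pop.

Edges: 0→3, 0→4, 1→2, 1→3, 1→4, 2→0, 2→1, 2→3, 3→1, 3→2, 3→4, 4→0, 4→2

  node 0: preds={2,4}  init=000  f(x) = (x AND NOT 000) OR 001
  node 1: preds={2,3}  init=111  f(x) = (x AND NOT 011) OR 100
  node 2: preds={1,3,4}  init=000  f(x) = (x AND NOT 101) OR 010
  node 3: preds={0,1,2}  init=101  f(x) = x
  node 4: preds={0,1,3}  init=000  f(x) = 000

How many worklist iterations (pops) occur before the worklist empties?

10

Worklist (10 pops):
  #1 pop 0: in=000 → 001 (was 000); enqueue []
  #2 pop 1: in=101 → 111 (no change)
  #3 pop 2: in=111 → 010 (was 000); enqueue [0,1]
  #4 pop 3: in=111 → 111 (was 101); enqueue [2]
  #5 pop 4: in=111 → 000 (no change)
  #6 pop 0: in=010 → 011 (was 001); enqueue [3,4]
  #7 pop 1: in=111 → 111 (no change)
  #8 pop 2: in=111 → 010 (no change)
  #9 pop 3: in=111 → 111 (no change)
  #10 pop 4: in=111 → 000 (no change)

Fixpoint:
  val[0] = 011
  val[1] = 111
  val[2] = 010
  val[3] = 111
  val[4] = 000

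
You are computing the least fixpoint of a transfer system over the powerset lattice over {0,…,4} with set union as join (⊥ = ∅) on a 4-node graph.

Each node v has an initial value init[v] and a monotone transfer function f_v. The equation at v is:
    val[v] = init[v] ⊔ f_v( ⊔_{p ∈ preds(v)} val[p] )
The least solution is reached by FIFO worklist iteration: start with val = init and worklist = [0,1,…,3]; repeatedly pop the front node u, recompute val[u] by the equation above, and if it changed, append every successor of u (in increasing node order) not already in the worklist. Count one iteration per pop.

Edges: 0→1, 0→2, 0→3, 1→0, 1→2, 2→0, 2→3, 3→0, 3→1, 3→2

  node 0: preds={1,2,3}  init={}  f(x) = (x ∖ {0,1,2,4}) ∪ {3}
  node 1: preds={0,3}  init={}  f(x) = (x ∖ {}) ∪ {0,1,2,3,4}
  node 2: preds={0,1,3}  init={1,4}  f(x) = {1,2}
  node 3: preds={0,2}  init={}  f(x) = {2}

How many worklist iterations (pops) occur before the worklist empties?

7

Worklist (7 pops):
  #1 pop 0: in={1,4} → {3} (was {}); enqueue []
  #2 pop 1: in={3} → {0,1,2,3,4} (was {}); enqueue [0]
  #3 pop 2: in={0,1,2,3,4} → {1,2,4} (was {1,4}); enqueue []
  #4 pop 3: in={1,2,3,4} → {2} (was {}); enqueue [1,2]
  #5 pop 0: in={0,1,2,3,4} → {3} (no change)
  #6 pop 1: in={2,3} → {0,1,2,3,4} (no change)
  #7 pop 2: in={0,1,2,3,4} → {1,2,4} (no change)

Fixpoint:
  val[0] = {3}
  val[1] = {0,1,2,3,4}
  val[2] = {1,2,4}
  val[3] = {2}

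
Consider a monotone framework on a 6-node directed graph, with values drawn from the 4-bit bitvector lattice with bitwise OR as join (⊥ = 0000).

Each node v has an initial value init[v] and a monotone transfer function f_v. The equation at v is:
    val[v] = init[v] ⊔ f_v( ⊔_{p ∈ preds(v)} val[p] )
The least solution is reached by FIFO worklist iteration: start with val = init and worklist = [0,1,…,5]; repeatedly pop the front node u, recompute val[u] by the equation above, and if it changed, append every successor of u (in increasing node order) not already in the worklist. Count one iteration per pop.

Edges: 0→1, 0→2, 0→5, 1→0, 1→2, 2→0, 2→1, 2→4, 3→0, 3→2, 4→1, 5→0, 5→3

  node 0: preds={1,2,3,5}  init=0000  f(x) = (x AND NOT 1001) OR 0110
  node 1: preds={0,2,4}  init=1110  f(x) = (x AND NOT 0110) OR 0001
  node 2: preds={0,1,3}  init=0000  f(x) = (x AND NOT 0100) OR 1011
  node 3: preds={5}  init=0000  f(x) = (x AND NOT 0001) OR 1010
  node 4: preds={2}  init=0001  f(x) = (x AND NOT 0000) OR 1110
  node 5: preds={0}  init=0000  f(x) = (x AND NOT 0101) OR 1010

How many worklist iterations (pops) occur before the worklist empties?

10

Iteration log — 10 steps:
  step 1. node 0  ⊔preds=1110  new=0110  old=0000  +wl: 
  step 2. node 1  ⊔preds=0111  new=1111  old=1110  +wl: 0
  step 3. node 2  ⊔preds=1111  new=1011  old=0000  +wl: 1
  step 4. node 3  ⊔preds=0000  new=1010  old=0000  +wl: 2
  step 5. node 4  ⊔preds=1011  new=1111  old=0001  +wl: 
  step 6. node 5  ⊔preds=0110  new=1010  old=0000  +wl: 3
  step 7. node 0  ⊔preds=1111  new=0110  stable
  step 8. node 1  ⊔preds=1111  new=1111  stable
  step 9. node 2  ⊔preds=1111  new=1011  stable
  step 10. node 3  ⊔preds=1010  new=1010  stable

Least fixpoint reached:
  node 0: 0110
  node 1: 1111
  node 2: 1011
  node 3: 1010
  node 4: 1111
  node 5: 1010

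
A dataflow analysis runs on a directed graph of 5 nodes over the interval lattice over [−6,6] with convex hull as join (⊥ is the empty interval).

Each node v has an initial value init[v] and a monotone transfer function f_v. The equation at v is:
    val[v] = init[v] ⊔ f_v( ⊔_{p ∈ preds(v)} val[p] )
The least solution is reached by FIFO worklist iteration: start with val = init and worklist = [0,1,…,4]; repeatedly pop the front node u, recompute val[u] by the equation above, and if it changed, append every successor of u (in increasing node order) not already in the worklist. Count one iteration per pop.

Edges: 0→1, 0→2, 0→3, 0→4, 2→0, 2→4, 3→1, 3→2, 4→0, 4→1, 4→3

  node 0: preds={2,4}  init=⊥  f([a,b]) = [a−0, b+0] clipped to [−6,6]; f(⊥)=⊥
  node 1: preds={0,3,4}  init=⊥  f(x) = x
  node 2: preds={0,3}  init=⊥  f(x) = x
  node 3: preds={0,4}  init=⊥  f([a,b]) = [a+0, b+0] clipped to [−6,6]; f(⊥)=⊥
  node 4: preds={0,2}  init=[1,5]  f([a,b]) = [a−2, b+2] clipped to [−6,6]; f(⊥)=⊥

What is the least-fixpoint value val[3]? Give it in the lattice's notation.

[-6,6]

Worklist (28 pops):
  #1 pop 0: in=[1,5] → [1,5] (was ⊥); enqueue []
  #2 pop 1: in=[1,5] → [1,5] (was ⊥); enqueue []
  #3 pop 2: in=[1,5] → [1,5] (was ⊥); enqueue [0]
  #4 pop 3: in=[1,5] → [1,5] (was ⊥); enqueue [1,2]
  #5 pop 4: in=[1,5] → [-1,6] (was [1,5]); enqueue [3]
  #6 pop 0: in=[-1,6] → [-1,6] (was [1,5]); enqueue [4]
  #7 pop 1: in=[-1,6] → [-1,6] (was [1,5]); enqueue []
  #8 pop 2: in=[-1,6] → [-1,6] (was [1,5]); enqueue [0]
  #9 pop 3: in=[-1,6] → [-1,6] (was [1,5]); enqueue [1,2]
  #10 pop 4: in=[-1,6] → [-3,6] (was [-1,6]); enqueue [3]
  #11 pop 0: in=[-3,6] → [-3,6] (was [-1,6]); enqueue [4]
  #12 pop 1: in=[-3,6] → [-3,6] (was [-1,6]); enqueue []
  #13 pop 2: in=[-3,6] → [-3,6] (was [-1,6]); enqueue [0]
  #14 pop 3: in=[-3,6] → [-3,6] (was [-1,6]); enqueue [1,2]
  #15 pop 4: in=[-3,6] → [-5,6] (was [-3,6]); enqueue [3]
  #16 pop 0: in=[-5,6] → [-5,6] (was [-3,6]); enqueue [4]
  #17 pop 1: in=[-5,6] → [-5,6] (was [-3,6]); enqueue []
  #18 pop 2: in=[-5,6] → [-5,6] (was [-3,6]); enqueue [0]
  #19 pop 3: in=[-5,6] → [-5,6] (was [-3,6]); enqueue [1,2]
  #20 pop 4: in=[-5,6] → [-6,6] (was [-5,6]); enqueue [3]
  #21 pop 0: in=[-6,6] → [-6,6] (was [-5,6]); enqueue [4]
  #22 pop 1: in=[-6,6] → [-6,6] (was [-5,6]); enqueue []
  #23 pop 2: in=[-6,6] → [-6,6] (was [-5,6]); enqueue [0]
  #24 pop 3: in=[-6,6] → [-6,6] (was [-5,6]); enqueue [1,2]
  #25 pop 4: in=[-6,6] → [-6,6] (no change)
  #26 pop 0: in=[-6,6] → [-6,6] (no change)
  #27 pop 1: in=[-6,6] → [-6,6] (no change)
  #28 pop 2: in=[-6,6] → [-6,6] (no change)

Fixpoint:
  val[0] = [-6,6]
  val[1] = [-6,6]
  val[2] = [-6,6]
  val[3] = [-6,6]
  val[4] = [-6,6]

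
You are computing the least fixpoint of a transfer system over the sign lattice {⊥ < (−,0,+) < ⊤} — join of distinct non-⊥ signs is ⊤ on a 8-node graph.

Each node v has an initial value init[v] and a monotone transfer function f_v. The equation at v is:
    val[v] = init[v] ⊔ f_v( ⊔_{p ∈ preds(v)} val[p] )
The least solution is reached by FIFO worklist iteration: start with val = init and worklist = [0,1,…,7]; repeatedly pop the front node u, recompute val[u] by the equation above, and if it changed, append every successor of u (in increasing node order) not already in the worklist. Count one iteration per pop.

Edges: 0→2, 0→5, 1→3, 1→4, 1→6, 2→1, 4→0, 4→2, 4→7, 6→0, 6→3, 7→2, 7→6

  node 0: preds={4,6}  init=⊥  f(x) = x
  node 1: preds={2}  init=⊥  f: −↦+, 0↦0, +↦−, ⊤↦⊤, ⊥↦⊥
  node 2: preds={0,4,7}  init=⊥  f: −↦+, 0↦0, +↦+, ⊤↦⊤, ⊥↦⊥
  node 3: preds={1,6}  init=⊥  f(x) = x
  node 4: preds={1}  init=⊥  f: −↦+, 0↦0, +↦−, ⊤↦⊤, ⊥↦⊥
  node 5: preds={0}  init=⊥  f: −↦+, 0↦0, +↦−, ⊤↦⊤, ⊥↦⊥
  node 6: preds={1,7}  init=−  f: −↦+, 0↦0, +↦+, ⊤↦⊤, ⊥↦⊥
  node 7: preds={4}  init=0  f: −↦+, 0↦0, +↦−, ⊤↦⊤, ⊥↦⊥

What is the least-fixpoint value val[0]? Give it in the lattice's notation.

Iteration log — 19 steps:
  step 1. node 0  ⊔preds=−  new=−  old=⊥  +wl: 
  step 2. node 1  ⊔preds=⊥  new=⊥  stable
  step 3. node 2  ⊔preds=⊤  new=⊤  old=⊥  +wl: 1
  step 4. node 3  ⊔preds=−  new=−  old=⊥  +wl: 
  step 5. node 4  ⊔preds=⊥  new=⊥  stable
  step 6. node 5  ⊔preds=−  new=+  old=⊥  +wl: 
  step 7. node 6  ⊔preds=0  new=⊤  old=−  +wl: 0,3
  step 8. node 7  ⊔preds=⊥  new=0  stable
  step 9. node 1  ⊔preds=⊤  new=⊤  old=⊥  +wl: 4,6
  step 10. node 0  ⊔preds=⊤  new=⊤  old=−  +wl: 2,5
  step 11. node 3  ⊔preds=⊤  new=⊤  old=−  +wl: 
  step 12. node 4  ⊔preds=⊤  new=⊤  old=⊥  +wl: 0,7
  step 13. node 6  ⊔preds=⊤  new=⊤  stable
  step 14. node 2  ⊔preds=⊤  new=⊤  stable
  step 15. node 5  ⊔preds=⊤  new=⊤  old=+  +wl: 
  step 16. node 0  ⊔preds=⊤  new=⊤  stable
  step 17. node 7  ⊔preds=⊤  new=⊤  old=0  +wl: 2,6
  step 18. node 2  ⊔preds=⊤  new=⊤  stable
  step 19. node 6  ⊔preds=⊤  new=⊤  stable

Least fixpoint reached:
  node 0: ⊤
  node 1: ⊤
  node 2: ⊤
  node 3: ⊤
  node 4: ⊤
  node 5: ⊤
  node 6: ⊤
  node 7: ⊤

⊤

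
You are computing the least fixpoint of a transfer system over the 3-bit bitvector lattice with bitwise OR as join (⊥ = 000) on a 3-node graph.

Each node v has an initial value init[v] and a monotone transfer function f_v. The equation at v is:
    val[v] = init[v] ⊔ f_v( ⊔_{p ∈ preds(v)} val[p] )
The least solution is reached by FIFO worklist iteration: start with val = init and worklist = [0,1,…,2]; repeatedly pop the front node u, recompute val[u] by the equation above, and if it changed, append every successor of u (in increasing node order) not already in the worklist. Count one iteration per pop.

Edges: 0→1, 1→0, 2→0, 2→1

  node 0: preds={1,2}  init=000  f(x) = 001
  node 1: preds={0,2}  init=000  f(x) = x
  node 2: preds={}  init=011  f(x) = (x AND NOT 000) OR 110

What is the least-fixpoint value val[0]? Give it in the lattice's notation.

Trace (6 dequeues):
  [1] u=0 | in 011 | out 001 | prev 000 | push {}
  [2] u=1 | in 011 | out 011 | prev 000 | push {0}
  [3] u=2 | in 000 | out 111 | prev 011 | push {1}
  [4] u=0 | in 111 | out 001 | ==
  [5] u=1 | in 111 | out 111 | prev 011 | push {0}
  [6] u=0 | in 111 | out 001 | ==

Converged values:
  [0] 001
  [1] 111
  [2] 111

001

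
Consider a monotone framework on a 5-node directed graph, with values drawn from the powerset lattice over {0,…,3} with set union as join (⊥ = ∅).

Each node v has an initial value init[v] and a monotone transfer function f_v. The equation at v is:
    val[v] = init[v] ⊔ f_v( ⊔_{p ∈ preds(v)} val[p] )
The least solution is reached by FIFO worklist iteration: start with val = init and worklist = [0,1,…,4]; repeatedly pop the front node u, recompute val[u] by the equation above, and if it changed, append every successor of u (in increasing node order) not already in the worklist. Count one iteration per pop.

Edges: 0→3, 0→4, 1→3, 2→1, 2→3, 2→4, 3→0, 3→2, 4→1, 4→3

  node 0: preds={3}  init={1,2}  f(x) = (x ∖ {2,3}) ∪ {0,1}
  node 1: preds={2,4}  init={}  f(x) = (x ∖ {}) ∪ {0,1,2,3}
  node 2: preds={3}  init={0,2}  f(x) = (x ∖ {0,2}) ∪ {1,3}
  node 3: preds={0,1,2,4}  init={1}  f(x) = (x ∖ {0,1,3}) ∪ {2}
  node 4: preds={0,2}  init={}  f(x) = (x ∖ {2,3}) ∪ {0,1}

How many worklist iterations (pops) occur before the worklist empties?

Iteration log — 9 steps:
  step 1. node 0  ⊔preds={1}  new={0,1,2}  old={1,2}  +wl: 
  step 2. node 1  ⊔preds={0,2}  new={0,1,2,3}  old={}  +wl: 
  step 3. node 2  ⊔preds={1}  new={0,1,2,3}  old={0,2}  +wl: 1
  step 4. node 3  ⊔preds={0,1,2,3}  new={1,2}  old={1}  +wl: 0,2
  step 5. node 4  ⊔preds={0,1,2,3}  new={0,1}  old={}  +wl: 3
  step 6. node 1  ⊔preds={0,1,2,3}  new={0,1,2,3}  stable
  step 7. node 0  ⊔preds={1,2}  new={0,1,2}  stable
  step 8. node 2  ⊔preds={1,2}  new={0,1,2,3}  stable
  step 9. node 3  ⊔preds={0,1,2,3}  new={1,2}  stable

Least fixpoint reached:
  node 0: {0,1,2}
  node 1: {0,1,2,3}
  node 2: {0,1,2,3}
  node 3: {1,2}
  node 4: {0,1}

9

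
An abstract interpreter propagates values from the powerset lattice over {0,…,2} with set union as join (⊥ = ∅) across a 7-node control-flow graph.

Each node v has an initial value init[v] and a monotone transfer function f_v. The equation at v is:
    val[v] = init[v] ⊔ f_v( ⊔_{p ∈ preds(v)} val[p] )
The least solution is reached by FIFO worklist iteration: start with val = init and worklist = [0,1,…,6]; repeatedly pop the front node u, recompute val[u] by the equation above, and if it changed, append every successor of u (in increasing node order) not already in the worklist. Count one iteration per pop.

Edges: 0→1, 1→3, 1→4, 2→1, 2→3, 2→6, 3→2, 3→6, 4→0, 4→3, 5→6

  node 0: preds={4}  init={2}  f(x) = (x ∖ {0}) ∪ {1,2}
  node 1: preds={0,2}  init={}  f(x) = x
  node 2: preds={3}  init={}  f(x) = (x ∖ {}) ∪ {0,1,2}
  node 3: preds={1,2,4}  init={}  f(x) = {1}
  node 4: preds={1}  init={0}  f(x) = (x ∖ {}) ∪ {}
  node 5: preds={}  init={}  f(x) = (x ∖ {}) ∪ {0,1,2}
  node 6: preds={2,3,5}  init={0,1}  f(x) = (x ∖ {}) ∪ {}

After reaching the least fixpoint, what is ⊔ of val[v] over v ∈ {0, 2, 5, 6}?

{0,1,2}

Trace (12 dequeues):
  [1] u=0 | in {0} | out {1,2} | prev {2} | push {}
  [2] u=1 | in {1,2} | out {1,2} | prev {} | push {}
  [3] u=2 | in {} | out {0,1,2} | prev {} | push {1}
  [4] u=3 | in {0,1,2} | out {1} | prev {} | push {2}
  [5] u=4 | in {1,2} | out {0,1,2} | prev {0} | push {0,3}
  [6] u=5 | in {} | out {0,1,2} | prev {} | push {}
  [7] u=6 | in {0,1,2} | out {0,1,2} | prev {0,1} | push {}
  [8] u=1 | in {0,1,2} | out {0,1,2} | prev {1,2} | push {4}
  [9] u=2 | in {1} | out {0,1,2} | ==
  [10] u=0 | in {0,1,2} | out {1,2} | ==
  [11] u=3 | in {0,1,2} | out {1} | ==
  [12] u=4 | in {0,1,2} | out {0,1,2} | ==

Converged values:
  [0] {1,2}
  [1] {0,1,2}
  [2] {0,1,2}
  [3] {1}
  [4] {0,1,2}
  [5] {0,1,2}
  [6] {0,1,2}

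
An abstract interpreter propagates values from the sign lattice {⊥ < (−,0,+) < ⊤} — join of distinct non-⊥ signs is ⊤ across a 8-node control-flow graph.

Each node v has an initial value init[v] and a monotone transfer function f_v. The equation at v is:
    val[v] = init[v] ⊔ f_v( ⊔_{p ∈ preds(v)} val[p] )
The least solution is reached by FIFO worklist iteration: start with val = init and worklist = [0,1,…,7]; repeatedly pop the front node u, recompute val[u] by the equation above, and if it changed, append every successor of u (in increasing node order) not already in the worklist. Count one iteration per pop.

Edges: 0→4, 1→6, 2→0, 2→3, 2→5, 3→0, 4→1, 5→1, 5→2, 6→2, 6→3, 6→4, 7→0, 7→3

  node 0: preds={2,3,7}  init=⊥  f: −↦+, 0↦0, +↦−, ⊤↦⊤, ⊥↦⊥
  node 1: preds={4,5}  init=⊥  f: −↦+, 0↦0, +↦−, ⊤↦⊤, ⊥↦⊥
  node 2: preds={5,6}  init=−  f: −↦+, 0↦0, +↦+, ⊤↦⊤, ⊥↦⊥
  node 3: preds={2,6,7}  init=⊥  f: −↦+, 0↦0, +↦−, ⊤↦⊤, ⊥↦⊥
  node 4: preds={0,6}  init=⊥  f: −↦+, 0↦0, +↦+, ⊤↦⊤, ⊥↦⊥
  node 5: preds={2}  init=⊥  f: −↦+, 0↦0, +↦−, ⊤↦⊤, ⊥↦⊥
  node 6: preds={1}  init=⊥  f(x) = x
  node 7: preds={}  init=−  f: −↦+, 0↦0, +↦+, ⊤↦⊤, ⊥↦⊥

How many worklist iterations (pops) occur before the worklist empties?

24

Worklist (24 pops):
  #1 pop 0: in=− → + (was ⊥); enqueue []
  #2 pop 1: in=⊥ → ⊥ (no change)
  #3 pop 2: in=⊥ → − (no change)
  #4 pop 3: in=− → + (was ⊥); enqueue [0]
  #5 pop 4: in=+ → + (was ⊥); enqueue [1]
  #6 pop 5: in=− → + (was ⊥); enqueue [2]
  #7 pop 6: in=⊥ → ⊥ (no change)
  #8 pop 7: in=⊥ → − (no change)
  #9 pop 0: in=⊤ → ⊤ (was +); enqueue [4]
  #10 pop 1: in=+ → − (was ⊥); enqueue [6]
  #11 pop 2: in=+ → ⊤ (was −); enqueue [0,3,5]
  #12 pop 4: in=⊤ → ⊤ (was +); enqueue [1]
  #13 pop 6: in=− → − (was ⊥); enqueue [2,4]
  #14 pop 0: in=⊤ → ⊤ (no change)
  #15 pop 3: in=⊤ → ⊤ (was +); enqueue [0]
  #16 pop 5: in=⊤ → ⊤ (was +); enqueue []
  #17 pop 1: in=⊤ → ⊤ (was −); enqueue [6]
  #18 pop 2: in=⊤ → ⊤ (no change)
  #19 pop 4: in=⊤ → ⊤ (no change)
  #20 pop 0: in=⊤ → ⊤ (no change)
  #21 pop 6: in=⊤ → ⊤ (was −); enqueue [2,3,4]
  #22 pop 2: in=⊤ → ⊤ (no change)
  #23 pop 3: in=⊤ → ⊤ (no change)
  #24 pop 4: in=⊤ → ⊤ (no change)

Fixpoint:
  val[0] = ⊤
  val[1] = ⊤
  val[2] = ⊤
  val[3] = ⊤
  val[4] = ⊤
  val[5] = ⊤
  val[6] = ⊤
  val[7] = −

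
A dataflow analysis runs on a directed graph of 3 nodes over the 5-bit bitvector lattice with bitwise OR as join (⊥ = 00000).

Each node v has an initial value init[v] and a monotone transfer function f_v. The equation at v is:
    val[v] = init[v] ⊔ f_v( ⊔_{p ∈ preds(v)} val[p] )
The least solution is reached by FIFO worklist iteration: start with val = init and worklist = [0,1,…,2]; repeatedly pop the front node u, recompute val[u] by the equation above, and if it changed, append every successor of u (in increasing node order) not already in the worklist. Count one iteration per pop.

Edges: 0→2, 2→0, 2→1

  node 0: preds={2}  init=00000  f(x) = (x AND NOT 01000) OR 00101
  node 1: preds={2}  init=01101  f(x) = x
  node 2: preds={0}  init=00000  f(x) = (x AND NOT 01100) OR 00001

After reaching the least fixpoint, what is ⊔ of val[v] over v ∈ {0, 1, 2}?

01101

Worklist (5 pops):
  #1 pop 0: in=00000 → 00101 (was 00000); enqueue []
  #2 pop 1: in=00000 → 01101 (no change)
  #3 pop 2: in=00101 → 00001 (was 00000); enqueue [0,1]
  #4 pop 0: in=00001 → 00101 (no change)
  #5 pop 1: in=00001 → 01101 (no change)

Fixpoint:
  val[0] = 00101
  val[1] = 01101
  val[2] = 00001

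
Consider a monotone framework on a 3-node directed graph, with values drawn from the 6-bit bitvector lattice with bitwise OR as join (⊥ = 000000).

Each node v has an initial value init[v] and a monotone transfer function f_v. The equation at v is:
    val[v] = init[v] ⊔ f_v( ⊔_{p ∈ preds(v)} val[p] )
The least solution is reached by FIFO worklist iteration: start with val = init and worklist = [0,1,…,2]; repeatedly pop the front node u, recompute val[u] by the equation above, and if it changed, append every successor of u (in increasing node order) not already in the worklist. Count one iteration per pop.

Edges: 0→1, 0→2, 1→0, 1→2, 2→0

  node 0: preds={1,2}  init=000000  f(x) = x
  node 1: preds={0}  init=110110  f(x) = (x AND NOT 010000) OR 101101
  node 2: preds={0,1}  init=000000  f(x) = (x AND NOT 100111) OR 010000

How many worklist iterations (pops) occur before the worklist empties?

Worklist (6 pops):
  #1 pop 0: in=110110 → 110110 (was 000000); enqueue []
  #2 pop 1: in=110110 → 111111 (was 110110); enqueue [0]
  #3 pop 2: in=111111 → 011000 (was 000000); enqueue []
  #4 pop 0: in=111111 → 111111 (was 110110); enqueue [1,2]
  #5 pop 1: in=111111 → 111111 (no change)
  #6 pop 2: in=111111 → 011000 (no change)

Fixpoint:
  val[0] = 111111
  val[1] = 111111
  val[2] = 011000

6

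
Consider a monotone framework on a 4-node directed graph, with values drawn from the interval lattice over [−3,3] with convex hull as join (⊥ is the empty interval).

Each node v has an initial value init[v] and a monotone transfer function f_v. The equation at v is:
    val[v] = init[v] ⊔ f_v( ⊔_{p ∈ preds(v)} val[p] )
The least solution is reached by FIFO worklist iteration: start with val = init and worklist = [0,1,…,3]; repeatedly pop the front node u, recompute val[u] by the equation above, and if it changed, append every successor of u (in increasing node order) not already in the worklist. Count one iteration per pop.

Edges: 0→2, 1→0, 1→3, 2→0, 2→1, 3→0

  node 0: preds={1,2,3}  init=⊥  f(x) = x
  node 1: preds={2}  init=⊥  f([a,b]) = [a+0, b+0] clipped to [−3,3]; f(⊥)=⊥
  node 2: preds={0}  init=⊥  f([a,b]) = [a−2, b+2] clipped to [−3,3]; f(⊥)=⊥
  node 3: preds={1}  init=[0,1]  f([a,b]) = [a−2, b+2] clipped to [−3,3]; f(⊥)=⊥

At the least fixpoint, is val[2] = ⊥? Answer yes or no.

no

Trace (13 dequeues):
  [1] u=0 | in [0,1] | out [0,1] | prev ⊥ | push {}
  [2] u=1 | in ⊥ | out ⊥ | ==
  [3] u=2 | in [0,1] | out [-2,3] | prev ⊥ | push {0,1}
  [4] u=3 | in ⊥ | out [0,1] | ==
  [5] u=0 | in [-2,3] | out [-2,3] | prev [0,1] | push {2}
  [6] u=1 | in [-2,3] | out [-2,3] | prev ⊥ | push {0,3}
  [7] u=2 | in [-2,3] | out [-3,3] | prev [-2,3] | push {1}
  [8] u=0 | in [-3,3] | out [-3,3] | prev [-2,3] | push {2}
  [9] u=3 | in [-2,3] | out [-3,3] | prev [0,1] | push {0}
  [10] u=1 | in [-3,3] | out [-3,3] | prev [-2,3] | push {3}
  [11] u=2 | in [-3,3] | out [-3,3] | ==
  [12] u=0 | in [-3,3] | out [-3,3] | ==
  [13] u=3 | in [-3,3] | out [-3,3] | ==

Converged values:
  [0] [-3,3]
  [1] [-3,3]
  [2] [-3,3]
  [3] [-3,3]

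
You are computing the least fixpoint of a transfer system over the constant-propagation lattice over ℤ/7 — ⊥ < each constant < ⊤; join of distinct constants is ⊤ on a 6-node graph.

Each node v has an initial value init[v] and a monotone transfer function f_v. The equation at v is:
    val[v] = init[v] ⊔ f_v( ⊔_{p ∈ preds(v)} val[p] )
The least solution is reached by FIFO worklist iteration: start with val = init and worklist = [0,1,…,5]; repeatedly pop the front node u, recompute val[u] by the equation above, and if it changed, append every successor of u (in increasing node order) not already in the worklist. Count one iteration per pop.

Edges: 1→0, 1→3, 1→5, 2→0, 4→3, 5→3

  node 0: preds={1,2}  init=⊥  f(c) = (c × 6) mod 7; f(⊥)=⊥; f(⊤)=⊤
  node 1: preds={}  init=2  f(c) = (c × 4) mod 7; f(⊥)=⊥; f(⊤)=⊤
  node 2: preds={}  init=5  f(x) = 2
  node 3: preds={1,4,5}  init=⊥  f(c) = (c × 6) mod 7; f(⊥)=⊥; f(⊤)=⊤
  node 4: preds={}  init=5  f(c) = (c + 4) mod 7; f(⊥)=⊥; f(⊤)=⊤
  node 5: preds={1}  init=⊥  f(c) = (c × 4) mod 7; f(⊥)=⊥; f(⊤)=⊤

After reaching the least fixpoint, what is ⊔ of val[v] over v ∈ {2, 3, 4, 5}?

⊤

Trace (8 dequeues):
  [1] u=0 | in ⊤ | out ⊤ | prev ⊥ | push {}
  [2] u=1 | in ⊥ | out 2 | ==
  [3] u=2 | in ⊥ | out ⊤ | prev 5 | push {0}
  [4] u=3 | in ⊤ | out ⊤ | prev ⊥ | push {}
  [5] u=4 | in ⊥ | out 5 | ==
  [6] u=5 | in 2 | out 1 | prev ⊥ | push {3}
  [7] u=0 | in ⊤ | out ⊤ | ==
  [8] u=3 | in ⊤ | out ⊤ | ==

Converged values:
  [0] ⊤
  [1] 2
  [2] ⊤
  [3] ⊤
  [4] 5
  [5] 1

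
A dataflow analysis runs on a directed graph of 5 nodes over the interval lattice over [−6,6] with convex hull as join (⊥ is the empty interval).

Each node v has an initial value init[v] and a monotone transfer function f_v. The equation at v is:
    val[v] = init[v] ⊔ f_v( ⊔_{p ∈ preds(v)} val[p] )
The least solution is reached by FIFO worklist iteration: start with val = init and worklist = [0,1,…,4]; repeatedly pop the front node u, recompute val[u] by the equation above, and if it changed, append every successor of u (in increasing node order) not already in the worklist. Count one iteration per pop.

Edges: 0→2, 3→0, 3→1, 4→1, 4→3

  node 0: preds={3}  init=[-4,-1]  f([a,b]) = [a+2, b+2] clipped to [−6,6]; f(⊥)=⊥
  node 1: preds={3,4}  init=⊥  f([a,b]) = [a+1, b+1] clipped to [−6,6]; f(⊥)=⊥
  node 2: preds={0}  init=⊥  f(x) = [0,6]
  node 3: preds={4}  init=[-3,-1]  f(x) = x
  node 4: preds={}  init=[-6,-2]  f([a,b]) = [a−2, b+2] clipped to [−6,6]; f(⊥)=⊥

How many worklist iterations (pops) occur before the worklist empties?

Iteration log — 7 steps:
  step 1. node 0  ⊔preds=[-3,-1]  new=[-4,1]  old=[-4,-1]  +wl: 
  step 2. node 1  ⊔preds=[-6,-1]  new=[-5,0]  old=⊥  +wl: 
  step 3. node 2  ⊔preds=[-4,1]  new=[0,6]  old=⊥  +wl: 
  step 4. node 3  ⊔preds=[-6,-2]  new=[-6,-1]  old=[-3,-1]  +wl: 0,1
  step 5. node 4  ⊔preds=⊥  new=[-6,-2]  stable
  step 6. node 0  ⊔preds=[-6,-1]  new=[-4,1]  stable
  step 7. node 1  ⊔preds=[-6,-1]  new=[-5,0]  stable

Least fixpoint reached:
  node 0: [-4,1]
  node 1: [-5,0]
  node 2: [0,6]
  node 3: [-6,-1]
  node 4: [-6,-2]

7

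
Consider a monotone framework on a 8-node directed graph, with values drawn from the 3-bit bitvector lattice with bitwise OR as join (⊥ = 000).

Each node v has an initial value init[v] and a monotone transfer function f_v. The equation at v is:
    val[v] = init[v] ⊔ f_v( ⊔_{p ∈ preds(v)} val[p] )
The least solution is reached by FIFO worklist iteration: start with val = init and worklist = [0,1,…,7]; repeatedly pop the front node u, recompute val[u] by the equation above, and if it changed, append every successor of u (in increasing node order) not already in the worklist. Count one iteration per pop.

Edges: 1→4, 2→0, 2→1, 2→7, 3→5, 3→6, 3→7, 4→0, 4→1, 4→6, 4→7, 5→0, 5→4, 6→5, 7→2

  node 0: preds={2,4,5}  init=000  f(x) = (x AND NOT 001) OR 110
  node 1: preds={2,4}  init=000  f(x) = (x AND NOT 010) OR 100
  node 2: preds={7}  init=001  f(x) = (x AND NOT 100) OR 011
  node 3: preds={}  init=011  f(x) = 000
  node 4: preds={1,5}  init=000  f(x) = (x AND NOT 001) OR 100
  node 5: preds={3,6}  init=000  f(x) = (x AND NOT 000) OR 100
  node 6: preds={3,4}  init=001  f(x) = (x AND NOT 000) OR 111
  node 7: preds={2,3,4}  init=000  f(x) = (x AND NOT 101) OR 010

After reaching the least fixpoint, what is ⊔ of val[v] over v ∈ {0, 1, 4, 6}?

111

Iteration log — 17 steps:
  step 1. node 0  ⊔preds=001  new=110  old=000  +wl: 
  step 2. node 1  ⊔preds=001  new=101  old=000  +wl: 
  step 3. node 2  ⊔preds=000  new=011  old=001  +wl: 0,1
  step 4. node 3  ⊔preds=000  new=011  stable
  step 5. node 4  ⊔preds=101  new=100  old=000  +wl: 
  step 6. node 5  ⊔preds=011  new=111  old=000  +wl: 4
  step 7. node 6  ⊔preds=111  new=111  old=001  +wl: 5
  step 8. node 7  ⊔preds=111  new=010  old=000  +wl: 2
  step 9. node 0  ⊔preds=111  new=110  stable
  step 10. node 1  ⊔preds=111  new=101  stable
  step 11. node 4  ⊔preds=111  new=110  old=100  +wl: 0,1,6,7
  step 12. node 5  ⊔preds=111  new=111  stable
  step 13. node 2  ⊔preds=010  new=011  stable
  step 14. node 0  ⊔preds=111  new=110  stable
  step 15. node 1  ⊔preds=111  new=101  stable
  step 16. node 6  ⊔preds=111  new=111  stable
  step 17. node 7  ⊔preds=111  new=010  stable

Least fixpoint reached:
  node 0: 110
  node 1: 101
  node 2: 011
  node 3: 011
  node 4: 110
  node 5: 111
  node 6: 111
  node 7: 010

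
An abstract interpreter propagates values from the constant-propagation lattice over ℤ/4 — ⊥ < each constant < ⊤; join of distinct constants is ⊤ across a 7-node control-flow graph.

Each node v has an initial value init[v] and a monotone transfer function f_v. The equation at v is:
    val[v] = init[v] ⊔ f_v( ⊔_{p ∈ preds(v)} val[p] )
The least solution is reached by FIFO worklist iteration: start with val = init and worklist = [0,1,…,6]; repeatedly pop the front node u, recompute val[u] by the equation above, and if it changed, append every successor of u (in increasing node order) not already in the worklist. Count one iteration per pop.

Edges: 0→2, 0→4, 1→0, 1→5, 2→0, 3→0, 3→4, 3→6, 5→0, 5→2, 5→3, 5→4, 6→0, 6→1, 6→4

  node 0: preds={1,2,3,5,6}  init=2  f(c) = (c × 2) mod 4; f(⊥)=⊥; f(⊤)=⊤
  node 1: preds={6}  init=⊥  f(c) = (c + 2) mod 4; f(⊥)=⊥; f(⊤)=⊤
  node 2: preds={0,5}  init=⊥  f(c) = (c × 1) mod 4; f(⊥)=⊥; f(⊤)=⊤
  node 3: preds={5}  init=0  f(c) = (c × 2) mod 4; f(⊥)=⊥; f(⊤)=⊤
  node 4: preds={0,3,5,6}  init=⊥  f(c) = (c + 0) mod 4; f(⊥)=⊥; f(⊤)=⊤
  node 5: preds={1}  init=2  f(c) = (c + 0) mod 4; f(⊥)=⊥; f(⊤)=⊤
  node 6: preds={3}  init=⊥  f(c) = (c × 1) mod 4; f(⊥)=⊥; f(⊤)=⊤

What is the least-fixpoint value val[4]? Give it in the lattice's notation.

Iteration log — 12 steps:
  step 1. node 0  ⊔preds=⊤  new=⊤  old=2  +wl: 
  step 2. node 1  ⊔preds=⊥  new=⊥  stable
  step 3. node 2  ⊔preds=⊤  new=⊤  old=⊥  +wl: 0
  step 4. node 3  ⊔preds=2  new=0  stable
  step 5. node 4  ⊔preds=⊤  new=⊤  old=⊥  +wl: 
  step 6. node 5  ⊔preds=⊥  new=2  stable
  step 7. node 6  ⊔preds=0  new=0  old=⊥  +wl: 1,4
  step 8. node 0  ⊔preds=⊤  new=⊤  stable
  step 9. node 1  ⊔preds=0  new=2  old=⊥  +wl: 0,5
  step 10. node 4  ⊔preds=⊤  new=⊤  stable
  step 11. node 0  ⊔preds=⊤  new=⊤  stable
  step 12. node 5  ⊔preds=2  new=2  stable

Least fixpoint reached:
  node 0: ⊤
  node 1: 2
  node 2: ⊤
  node 3: 0
  node 4: ⊤
  node 5: 2
  node 6: 0

⊤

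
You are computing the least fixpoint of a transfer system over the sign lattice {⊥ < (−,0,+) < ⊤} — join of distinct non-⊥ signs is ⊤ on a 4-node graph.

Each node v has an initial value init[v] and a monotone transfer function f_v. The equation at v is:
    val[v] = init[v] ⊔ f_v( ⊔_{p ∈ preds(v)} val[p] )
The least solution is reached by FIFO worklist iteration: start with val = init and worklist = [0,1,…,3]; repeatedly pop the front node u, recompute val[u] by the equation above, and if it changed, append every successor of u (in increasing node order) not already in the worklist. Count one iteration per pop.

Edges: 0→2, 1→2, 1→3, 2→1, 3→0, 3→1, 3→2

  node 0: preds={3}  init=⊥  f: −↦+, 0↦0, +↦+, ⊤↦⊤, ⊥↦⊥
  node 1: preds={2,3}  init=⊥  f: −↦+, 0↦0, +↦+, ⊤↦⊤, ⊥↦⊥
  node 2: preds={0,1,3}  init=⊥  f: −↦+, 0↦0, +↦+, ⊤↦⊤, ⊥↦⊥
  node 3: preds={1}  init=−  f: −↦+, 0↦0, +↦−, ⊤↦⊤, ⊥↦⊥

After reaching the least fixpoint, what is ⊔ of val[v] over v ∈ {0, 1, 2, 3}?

Worklist (10 pops):
  #1 pop 0: in=− → + (was ⊥); enqueue []
  #2 pop 1: in=− → + (was ⊥); enqueue []
  #3 pop 2: in=⊤ → ⊤ (was ⊥); enqueue [1]
  #4 pop 3: in=+ → − (no change)
  #5 pop 1: in=⊤ → ⊤ (was +); enqueue [2,3]
  #6 pop 2: in=⊤ → ⊤ (no change)
  #7 pop 3: in=⊤ → ⊤ (was −); enqueue [0,1,2]
  #8 pop 0: in=⊤ → ⊤ (was +); enqueue []
  #9 pop 1: in=⊤ → ⊤ (no change)
  #10 pop 2: in=⊤ → ⊤ (no change)

Fixpoint:
  val[0] = ⊤
  val[1] = ⊤
  val[2] = ⊤
  val[3] = ⊤

⊤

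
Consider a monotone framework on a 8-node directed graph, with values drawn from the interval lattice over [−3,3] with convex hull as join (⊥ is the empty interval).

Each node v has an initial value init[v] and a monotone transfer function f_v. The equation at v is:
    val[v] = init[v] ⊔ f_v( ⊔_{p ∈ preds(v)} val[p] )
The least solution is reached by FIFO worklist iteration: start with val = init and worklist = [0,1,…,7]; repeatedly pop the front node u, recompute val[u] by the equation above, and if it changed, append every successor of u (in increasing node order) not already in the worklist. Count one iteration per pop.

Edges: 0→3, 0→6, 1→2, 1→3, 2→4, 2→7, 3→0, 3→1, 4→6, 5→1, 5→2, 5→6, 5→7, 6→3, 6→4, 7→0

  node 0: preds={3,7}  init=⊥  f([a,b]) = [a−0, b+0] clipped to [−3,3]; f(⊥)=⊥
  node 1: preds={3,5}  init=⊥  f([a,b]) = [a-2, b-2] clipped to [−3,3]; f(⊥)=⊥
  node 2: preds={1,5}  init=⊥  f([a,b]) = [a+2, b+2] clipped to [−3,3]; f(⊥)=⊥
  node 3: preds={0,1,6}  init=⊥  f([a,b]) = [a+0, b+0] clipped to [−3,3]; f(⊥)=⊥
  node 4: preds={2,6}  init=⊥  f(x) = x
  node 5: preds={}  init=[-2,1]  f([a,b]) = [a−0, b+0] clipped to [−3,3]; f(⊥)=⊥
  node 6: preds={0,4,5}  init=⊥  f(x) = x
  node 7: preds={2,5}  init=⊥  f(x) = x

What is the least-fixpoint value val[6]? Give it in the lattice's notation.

[-3,3]

Worklist (19 pops):
  #1 pop 0: in=⊥ → ⊥ (no change)
  #2 pop 1: in=[-2,1] → [-3,-1] (was ⊥); enqueue []
  #3 pop 2: in=[-3,1] → [-1,3] (was ⊥); enqueue []
  #4 pop 3: in=[-3,-1] → [-3,-1] (was ⊥); enqueue [0,1]
  #5 pop 4: in=[-1,3] → [-1,3] (was ⊥); enqueue []
  #6 pop 5: in=⊥ → [-2,1] (no change)
  #7 pop 6: in=[-2,3] → [-2,3] (was ⊥); enqueue [3,4]
  #8 pop 7: in=[-2,3] → [-2,3] (was ⊥); enqueue []
  #9 pop 0: in=[-3,3] → [-3,3] (was ⊥); enqueue [6]
  #10 pop 1: in=[-3,1] → [-3,-1] (no change)
  #11 pop 3: in=[-3,3] → [-3,3] (was [-3,-1]); enqueue [0,1]
  #12 pop 4: in=[-2,3] → [-2,3] (was [-1,3]); enqueue []
  #13 pop 6: in=[-3,3] → [-3,3] (was [-2,3]); enqueue [3,4]
  #14 pop 0: in=[-3,3] → [-3,3] (no change)
  #15 pop 1: in=[-3,3] → [-3,1] (was [-3,-1]); enqueue [2]
  #16 pop 3: in=[-3,3] → [-3,3] (no change)
  #17 pop 4: in=[-3,3] → [-3,3] (was [-2,3]); enqueue [6]
  #18 pop 2: in=[-3,1] → [-1,3] (no change)
  #19 pop 6: in=[-3,3] → [-3,3] (no change)

Fixpoint:
  val[0] = [-3,3]
  val[1] = [-3,1]
  val[2] = [-1,3]
  val[3] = [-3,3]
  val[4] = [-3,3]
  val[5] = [-2,1]
  val[6] = [-3,3]
  val[7] = [-2,3]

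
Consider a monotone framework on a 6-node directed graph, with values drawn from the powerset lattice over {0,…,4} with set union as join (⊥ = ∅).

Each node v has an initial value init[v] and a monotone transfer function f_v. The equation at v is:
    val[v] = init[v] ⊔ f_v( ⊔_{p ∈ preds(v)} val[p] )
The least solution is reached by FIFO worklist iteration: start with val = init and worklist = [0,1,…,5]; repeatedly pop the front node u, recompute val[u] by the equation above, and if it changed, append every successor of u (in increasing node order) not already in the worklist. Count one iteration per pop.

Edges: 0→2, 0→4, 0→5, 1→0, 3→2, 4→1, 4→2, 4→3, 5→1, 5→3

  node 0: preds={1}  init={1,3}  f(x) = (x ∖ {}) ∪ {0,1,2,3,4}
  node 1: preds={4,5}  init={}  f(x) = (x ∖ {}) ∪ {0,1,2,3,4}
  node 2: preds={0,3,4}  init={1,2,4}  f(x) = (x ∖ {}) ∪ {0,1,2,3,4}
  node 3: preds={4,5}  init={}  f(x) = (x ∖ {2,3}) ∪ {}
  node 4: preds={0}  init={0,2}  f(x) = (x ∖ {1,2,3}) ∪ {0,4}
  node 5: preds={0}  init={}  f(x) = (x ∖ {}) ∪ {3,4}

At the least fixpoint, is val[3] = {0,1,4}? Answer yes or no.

yes

Iteration log — 11 steps:
  step 1. node 0  ⊔preds={}  new={0,1,2,3,4}  old={1,3}  +wl: 
  step 2. node 1  ⊔preds={0,2}  new={0,1,2,3,4}  old={}  +wl: 0
  step 3. node 2  ⊔preds={0,1,2,3,4}  new={0,1,2,3,4}  old={1,2,4}  +wl: 
  step 4. node 3  ⊔preds={0,2}  new={0}  old={}  +wl: 2
  step 5. node 4  ⊔preds={0,1,2,3,4}  new={0,2,4}  old={0,2}  +wl: 1,3
  step 6. node 5  ⊔preds={0,1,2,3,4}  new={0,1,2,3,4}  old={}  +wl: 
  step 7. node 0  ⊔preds={0,1,2,3,4}  new={0,1,2,3,4}  stable
  step 8. node 2  ⊔preds={0,1,2,3,4}  new={0,1,2,3,4}  stable
  step 9. node 1  ⊔preds={0,1,2,3,4}  new={0,1,2,3,4}  stable
  step 10. node 3  ⊔preds={0,1,2,3,4}  new={0,1,4}  old={0}  +wl: 2
  step 11. node 2  ⊔preds={0,1,2,3,4}  new={0,1,2,3,4}  stable

Least fixpoint reached:
  node 0: {0,1,2,3,4}
  node 1: {0,1,2,3,4}
  node 2: {0,1,2,3,4}
  node 3: {0,1,4}
  node 4: {0,2,4}
  node 5: {0,1,2,3,4}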